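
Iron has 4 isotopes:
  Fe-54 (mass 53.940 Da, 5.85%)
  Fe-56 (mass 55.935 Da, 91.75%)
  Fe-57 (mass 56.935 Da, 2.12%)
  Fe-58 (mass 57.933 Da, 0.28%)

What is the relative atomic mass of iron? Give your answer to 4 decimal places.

55.8451 Da

Ar = Σ fᵢ·mᵢ = 0.0585 × 53.940 + 0.9175 × 55.935 + 0.0212 × 56.935 + 0.0028 × 57.933
= 3.15549 + 51.32036 + 1.20702 + 0.16221 = 55.84508 Da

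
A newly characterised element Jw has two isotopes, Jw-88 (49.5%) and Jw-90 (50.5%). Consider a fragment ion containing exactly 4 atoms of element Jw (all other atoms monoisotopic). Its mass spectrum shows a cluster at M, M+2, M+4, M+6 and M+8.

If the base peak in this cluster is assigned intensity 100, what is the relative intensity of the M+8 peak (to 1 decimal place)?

17.3

(0.495 + 0.505)^4 gives M 0.0600, M+2 0.2450, M+4 0.3749, M+6 0.2550, M+8 0.0650; the largest is M+4.
P(M+4) = C(4,2) × 0.495^2 × 0.505^2 = 6 × 0.245025 × 0.255025 = 0.374925 (base)
P(M+8) = C(4,4) × 0.495^0 × 0.505^4 = 1 × 1.0000 × 0.06503775 = 0.065038
Relative intensity = 0.065038 / 0.374925 × 100 = 17.3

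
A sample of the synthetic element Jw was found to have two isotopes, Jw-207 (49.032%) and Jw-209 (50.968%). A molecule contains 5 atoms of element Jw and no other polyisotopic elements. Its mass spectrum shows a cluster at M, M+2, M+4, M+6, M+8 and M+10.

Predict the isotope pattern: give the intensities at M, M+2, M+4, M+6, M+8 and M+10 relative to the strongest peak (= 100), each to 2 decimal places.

8.90 : 46.27 : 96.20 : 100.00 : 51.97 : 10.81

The 5 Jw atoms are independent, so intensities follow the terms of (0.49032 + 0.50968)^5.
P(M) = 0.49032^5 = 0.028340
P(M+2) = 5 × 0.49032^4 × 0.50968^1 = 0.147294
P(M+4) = 10 × 0.49032^3 × 0.50968^2 = 0.306220
P(M+6) = 10 × 0.49032^2 × 0.50968^3 = 0.318311
P(M+8) = 5 × 0.49032^1 × 0.50968^4 = 0.165440
P(M+10) = 0.50968^5 = 0.034394
The M+6 peak is largest (0.318311); scaling to 100 gives 8.90 : 46.27 : 96.20 : 100.00 : 51.97 : 10.81.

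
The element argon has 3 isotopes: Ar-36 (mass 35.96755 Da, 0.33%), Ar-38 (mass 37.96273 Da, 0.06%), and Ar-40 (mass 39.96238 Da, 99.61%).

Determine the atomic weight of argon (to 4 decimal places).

Average mass = Σ (abundance × isotope mass) = 0.0033 × 35.96755 + 0.0006 × 37.96273 + 0.9961 × 39.96238
= 0.118693 + 0.022778 + 39.806527 = 39.947998 Da

39.9480 Da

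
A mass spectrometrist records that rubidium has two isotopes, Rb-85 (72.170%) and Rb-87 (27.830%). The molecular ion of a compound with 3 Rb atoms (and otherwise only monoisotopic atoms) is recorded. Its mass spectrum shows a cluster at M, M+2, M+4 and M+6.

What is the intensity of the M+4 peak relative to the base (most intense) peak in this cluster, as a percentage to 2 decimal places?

38.56%

Term probabilities: M 0.3759, M+2 0.4349, M+4 0.1677, M+6 0.0216. Base peak = M+2.
P(M+2) = C(3,1) × 0.72170^2 × 0.27830^1 = 3 × 0.52085089 × 0.2783 = 0.434858 (base)
P(M+4) = C(3,2) × 0.72170^1 × 0.27830^2 = 3 × 0.7217 × 0.07745089 = 0.167689
Relative intensity = 0.167689 / 0.434858 × 100 = 38.56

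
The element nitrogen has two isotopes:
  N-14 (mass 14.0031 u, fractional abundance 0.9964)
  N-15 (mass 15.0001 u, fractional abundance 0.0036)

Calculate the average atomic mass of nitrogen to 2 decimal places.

14.01 u

Weight each isotope mass by its fractional abundance: 0.9964 × 14.0031 + 0.0036 × 15.0001
= 13.95269 + 0.05400 = 14.00669 u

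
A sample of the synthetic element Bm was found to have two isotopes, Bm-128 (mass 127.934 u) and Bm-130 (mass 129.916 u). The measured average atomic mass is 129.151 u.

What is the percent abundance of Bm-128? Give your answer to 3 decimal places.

38.597%

With x = fraction of Bm-128 (so Bm-130 is 1 − x):
127.934·x + 129.916·(1 − x) = 129.151
(127.934 − 129.916)·x = 129.151 − 129.916
x = -0.765 / -1.982 = 0.38597 → 38.597% Bm-128, 61.403% Bm-130.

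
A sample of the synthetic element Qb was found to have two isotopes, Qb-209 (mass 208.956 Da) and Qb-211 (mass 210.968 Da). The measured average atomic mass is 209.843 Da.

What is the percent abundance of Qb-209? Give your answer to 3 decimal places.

Let x be the fractional abundance of Qb-209; then Qb-211 has abundance 1 − x.
208.956·x + 210.968·(1 − x) = 209.843
(208.956 − 210.968)·x = 209.843 − 210.968
x = -1.125 / -2.012 = 0.55915 → 55.915% Qb-209, 44.085% Qb-211.

55.915%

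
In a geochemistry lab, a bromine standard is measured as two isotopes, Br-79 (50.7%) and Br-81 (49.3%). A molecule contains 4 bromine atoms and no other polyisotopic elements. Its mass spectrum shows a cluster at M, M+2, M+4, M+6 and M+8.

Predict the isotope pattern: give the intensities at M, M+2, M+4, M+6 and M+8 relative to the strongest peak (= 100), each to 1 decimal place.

Each Br atom is independently Br-79 (p = 0.507) or Br-81 (q = 0.493); the cluster is the binomial expansion (p + q)^4.
P(M) = 0.507^4 = 0.066074
P(M+2) = 4 × 0.507^3 × 0.493^1 = 0.256999
P(M+4) = 6 × 0.507^2 × 0.493^2 = 0.374853
P(M+6) = 4 × 0.507^1 × 0.493^3 = 0.243001
P(M+8) = 0.493^4 = 0.059073
The M+4 peak is largest (0.374853); scaling to 100 gives 17.6 : 68.6 : 100.0 : 64.8 : 15.8.

17.6 : 68.6 : 100.0 : 64.8 : 15.8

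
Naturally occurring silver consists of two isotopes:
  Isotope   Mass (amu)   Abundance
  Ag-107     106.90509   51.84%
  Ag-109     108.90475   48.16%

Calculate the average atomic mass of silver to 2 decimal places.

107.87 amu

Weight each isotope mass by its fractional abundance: 0.5184 × 106.90509 + 0.4816 × 108.90475
= 55.419599 + 52.448528 = 107.868127 amu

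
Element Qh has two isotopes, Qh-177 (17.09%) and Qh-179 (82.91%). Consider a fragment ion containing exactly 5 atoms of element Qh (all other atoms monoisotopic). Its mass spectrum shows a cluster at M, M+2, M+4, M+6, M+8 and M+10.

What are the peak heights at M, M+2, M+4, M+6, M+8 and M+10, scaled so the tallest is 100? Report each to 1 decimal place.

0.0 : 0.9 : 8.5 : 41.2 : 100.0 : 97.0

The 5 Qh atoms are independent, so intensities follow the terms of (0.1709 + 0.8291)^5.
P(M) = 0.1709^5 = 0.000146
P(M+2) = 5 × 0.1709^4 × 0.8291^1 = 0.003536
P(M+4) = 10 × 0.1709^3 × 0.8291^2 = 0.034312
P(M+6) = 10 × 0.1709^2 × 0.8291^3 = 0.166458
P(M+8) = 5 × 0.1709^1 × 0.8291^4 = 0.403775
P(M+10) = 0.8291^5 = 0.391773
The M+8 peak is largest (0.403775); scaling to 100 gives 0.0 : 0.9 : 8.5 : 41.2 : 100.0 : 97.0.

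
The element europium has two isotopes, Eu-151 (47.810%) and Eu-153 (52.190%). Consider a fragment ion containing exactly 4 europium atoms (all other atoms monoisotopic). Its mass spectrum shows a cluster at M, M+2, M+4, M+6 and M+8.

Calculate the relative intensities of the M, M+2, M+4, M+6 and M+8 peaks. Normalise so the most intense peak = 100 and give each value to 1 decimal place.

14.0 : 61.1 : 100.0 : 72.8 : 19.9

Each Eu atom is independently Eu-151 (p = 0.47810) or Eu-153 (q = 0.52190); the cluster is the binomial expansion (p + q)^4.
P(M) = 0.47810^4 = 0.052249
P(M+2) = 4 × 0.47810^3 × 0.52190^1 = 0.228141
P(M+4) = 6 × 0.47810^2 × 0.52190^2 = 0.373563
P(M+6) = 4 × 0.47810^1 × 0.52190^3 = 0.271857
P(M+8) = 0.52190^4 = 0.074191
The M+4 peak is largest (0.373563); scaling to 100 gives 14.0 : 61.1 : 100.0 : 72.8 : 19.9.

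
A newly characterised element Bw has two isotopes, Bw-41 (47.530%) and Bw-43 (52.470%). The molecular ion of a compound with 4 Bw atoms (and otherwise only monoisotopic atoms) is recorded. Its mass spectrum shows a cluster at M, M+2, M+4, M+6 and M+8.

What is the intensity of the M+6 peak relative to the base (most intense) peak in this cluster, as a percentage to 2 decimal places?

73.60%

Binomial terms of (0.47530 + 0.52470)^4: M 0.0510, M+2 0.2254, M+4 0.3732, M+6 0.2746, M+8 0.0758 → M+4 is the base peak.
P(M+4) = C(4,2) × 0.47530^2 × 0.52470^2 = 6 × 0.22591009 × 0.27531009 = 0.373172 (base)
P(M+6) = C(4,3) × 0.47530^1 × 0.52470^3 = 4 × 0.4753 × 0.1444552 = 0.274638
Relative intensity = 0.274638 / 0.373172 × 100 = 73.60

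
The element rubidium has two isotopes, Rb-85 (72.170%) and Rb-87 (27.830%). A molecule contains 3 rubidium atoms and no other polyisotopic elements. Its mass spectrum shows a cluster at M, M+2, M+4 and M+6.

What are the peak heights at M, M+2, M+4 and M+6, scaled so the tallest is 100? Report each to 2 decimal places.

86.44 : 100.00 : 38.56 : 4.96

The 3 Rb atoms are independent, so intensities follow the terms of (0.72170 + 0.27830)^3.
P(M) = 0.72170^3 = 0.375898
P(M+2) = 3 × 0.72170^2 × 0.27830^1 = 0.434858
P(M+4) = 3 × 0.72170^1 × 0.27830^2 = 0.167689
P(M+6) = 0.27830^3 = 0.021555
The M+2 peak is largest (0.434858); scaling to 100 gives 86.44 : 100.00 : 38.56 : 4.96.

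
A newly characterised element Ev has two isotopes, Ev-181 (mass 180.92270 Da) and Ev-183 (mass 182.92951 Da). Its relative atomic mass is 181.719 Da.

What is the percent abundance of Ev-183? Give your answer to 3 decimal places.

With x = fraction of Ev-181 (so Ev-183 is 1 − x):
180.92270·x + 182.92951·(1 − x) = 181.719
(180.92270 − 182.92951)·x = 181.719 − 182.92951
x = -1.21051 / -2.00681 = 0.60320 → 60.320% Ev-181, 39.680% Ev-183.

39.680%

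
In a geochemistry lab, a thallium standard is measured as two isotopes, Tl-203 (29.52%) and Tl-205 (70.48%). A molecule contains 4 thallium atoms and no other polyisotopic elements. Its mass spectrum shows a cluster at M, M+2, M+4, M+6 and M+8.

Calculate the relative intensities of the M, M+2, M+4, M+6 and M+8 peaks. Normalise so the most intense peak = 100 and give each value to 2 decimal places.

1.84 : 17.54 : 62.83 : 100.00 : 59.69

Expanding (0.2952 + 0.7048)^4:
P(M) = 0.2952^4 = 0.007594
P(M+2) = 4 × 0.2952^3 × 0.7048^1 = 0.072523
P(M+4) = 6 × 0.2952^2 × 0.7048^2 = 0.259726
P(M+6) = 4 × 0.2952^1 × 0.7048^3 = 0.413403
P(M+8) = 0.7048^4 = 0.246754
The M+6 peak is largest (0.413403); scaling to 100 gives 1.84 : 17.54 : 62.83 : 100.00 : 59.69.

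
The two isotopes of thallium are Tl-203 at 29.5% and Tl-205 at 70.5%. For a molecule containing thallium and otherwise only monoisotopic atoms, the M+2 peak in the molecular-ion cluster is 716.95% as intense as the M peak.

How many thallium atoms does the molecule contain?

3

The M+2/M ratio from n Tl atoms is n · q/p = n · 0.705/0.295.
n = 7.1695 × 0.295/0.705 = 3.00 ≈ 3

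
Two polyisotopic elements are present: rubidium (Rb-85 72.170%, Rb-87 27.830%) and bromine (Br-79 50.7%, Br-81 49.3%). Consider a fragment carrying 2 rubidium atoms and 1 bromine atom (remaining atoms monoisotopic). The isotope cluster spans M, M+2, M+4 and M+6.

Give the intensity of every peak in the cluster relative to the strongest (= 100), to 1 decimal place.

Rubidium pattern (n=2): 0.52085089 : 0.40169822 : 0.07745089
Bromine pattern (n=1): 0.5070 : 0.4930
Convolve the two distributions (both contribute in 2-u steps):
  M: 0.52085089×0.5070 = 0.264071
  M+2: 0.52085089×0.4930 + 0.40169822×0.5070 = 0.460440
  M+4: 0.40169822×0.4930 + 0.07745089×0.5070 = 0.237305
  M+6: 0.07745089×0.4930 = 0.038183
Scale to base peak (0.460440) = 100: 57.4 : 100.0 : 51.5 : 8.3

57.4 : 100.0 : 51.5 : 8.3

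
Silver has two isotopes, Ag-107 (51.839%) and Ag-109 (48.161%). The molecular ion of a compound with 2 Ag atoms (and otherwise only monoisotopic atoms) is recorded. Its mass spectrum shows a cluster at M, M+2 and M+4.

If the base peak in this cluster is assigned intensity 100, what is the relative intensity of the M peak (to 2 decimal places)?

53.82

Term probabilities: M 0.2687, M+2 0.4993, M+4 0.2319. Base peak = M+2.
P(M+2) = C(2,1) × 0.51839^1 × 0.48161^1 = 2 × 0.51839 × 0.48161 = 0.499324 (base)
P(M) = C(2,0) × 0.51839^2 × 0.48161^0 = 1 × 0.26872819 × 1.0000 = 0.268728
Relative intensity = 0.268728 / 0.499324 × 100 = 53.82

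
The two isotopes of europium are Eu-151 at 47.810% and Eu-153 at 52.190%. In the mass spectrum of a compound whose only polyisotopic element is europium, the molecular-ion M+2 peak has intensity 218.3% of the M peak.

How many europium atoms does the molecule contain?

2

With n Eu atoms, P(M+2)/P(M) = C(n,1)·p^(n−1)q / p^n = n·q/p = n · 0.52190/0.47810.
n = 2.183 × 0.47810/0.52190 = 2.00 ≈ 2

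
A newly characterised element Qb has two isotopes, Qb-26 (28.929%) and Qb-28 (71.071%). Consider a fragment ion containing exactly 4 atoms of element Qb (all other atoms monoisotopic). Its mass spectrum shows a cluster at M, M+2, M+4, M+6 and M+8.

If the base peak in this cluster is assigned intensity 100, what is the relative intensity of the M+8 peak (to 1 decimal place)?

61.4

Binomial terms of (0.28929 + 0.71071)^4: M 0.0070, M+2 0.0688, M+4 0.2536, M+6 0.4154, M+8 0.2551 → M+6 is the base peak.
P(M+6) = C(4,3) × 0.28929^1 × 0.71071^3 = 4 × 0.28929 × 0.35898581 = 0.415404 (base)
P(M+8) = C(4,4) × 0.28929^0 × 0.71071^4 = 1 × 1.0000 × 0.2551348 = 0.255135
Relative intensity = 0.255135 / 0.415404 × 100 = 61.4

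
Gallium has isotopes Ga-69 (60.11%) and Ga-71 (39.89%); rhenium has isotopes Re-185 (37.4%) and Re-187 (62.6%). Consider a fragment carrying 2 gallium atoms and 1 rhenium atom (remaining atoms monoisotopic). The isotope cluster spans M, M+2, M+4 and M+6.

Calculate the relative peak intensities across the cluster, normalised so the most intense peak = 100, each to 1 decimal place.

Gallium pattern (n=2): 0.36132121 : 0.47955758 : 0.15912121
Rhenium pattern (n=1): 0.3740 : 0.6260
Convolve the two distributions (both contribute in 2-u steps):
  M: 0.36132121×0.3740 = 0.135134
  M+2: 0.36132121×0.6260 + 0.47955758×0.3740 = 0.405542
  M+4: 0.47955758×0.6260 + 0.15912121×0.3740 = 0.359714
  M+6: 0.15912121×0.6260 = 0.099610
Scale to base peak (0.405542) = 100: 33.3 : 100.0 : 88.7 : 24.6

33.3 : 100.0 : 88.7 : 24.6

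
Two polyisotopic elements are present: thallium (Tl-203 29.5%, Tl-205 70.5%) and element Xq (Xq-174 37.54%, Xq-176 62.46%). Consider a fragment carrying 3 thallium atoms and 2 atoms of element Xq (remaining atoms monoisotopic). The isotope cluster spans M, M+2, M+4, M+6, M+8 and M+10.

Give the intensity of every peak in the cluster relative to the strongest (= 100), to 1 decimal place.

1.1 : 11.3 : 47.1 : 97.5 : 100.0 : 40.7

Thallium pattern (n=3): 0.02567237 : 0.18405787 : 0.43986713 : 0.35040263
Element Xq pattern (n=2): 0.14092516 : 0.46894968 : 0.39012516
Convolve the two distributions (both contribute in 2-u steps):
  M: 0.02567237×0.14092516 = 0.003618
  M+2: 0.02567237×0.46894968 + 0.18405787×0.14092516 = 0.037977
  M+4: 0.02567237×0.39012516 + 0.18405787×0.46894968 + 0.43986713×0.14092516 = 0.158318
  M+6: 0.18405787×0.39012516 + 0.43986713×0.46894968 + 0.35040263×0.14092516 = 0.327462
  M+8: 0.43986713×0.39012516 + 0.35040263×0.46894968 = 0.335924
  M+10: 0.35040263×0.39012516 = 0.136701
Scale to base peak (0.335924) = 100: 1.1 : 11.3 : 47.1 : 97.5 : 100.0 : 40.7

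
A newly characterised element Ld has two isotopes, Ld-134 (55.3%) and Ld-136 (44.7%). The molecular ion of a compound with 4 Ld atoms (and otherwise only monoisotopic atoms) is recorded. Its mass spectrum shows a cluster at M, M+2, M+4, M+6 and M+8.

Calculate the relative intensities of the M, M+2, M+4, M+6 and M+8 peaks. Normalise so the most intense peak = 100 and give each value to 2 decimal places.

The 4 Ld atoms are independent, so intensities follow the terms of (0.553 + 0.447)^4.
P(M) = 0.553^4 = 0.093519
P(M+2) = 4 × 0.553^3 × 0.447^1 = 0.302373
P(M+4) = 6 × 0.553^2 × 0.447^2 = 0.366620
P(M+6) = 4 × 0.553^1 × 0.447^3 = 0.197564
P(M+8) = 0.447^4 = 0.039924
The M+4 peak is largest (0.366620); scaling to 100 gives 25.51 : 82.48 : 100.00 : 53.89 : 10.89.

25.51 : 82.48 : 100.00 : 53.89 : 10.89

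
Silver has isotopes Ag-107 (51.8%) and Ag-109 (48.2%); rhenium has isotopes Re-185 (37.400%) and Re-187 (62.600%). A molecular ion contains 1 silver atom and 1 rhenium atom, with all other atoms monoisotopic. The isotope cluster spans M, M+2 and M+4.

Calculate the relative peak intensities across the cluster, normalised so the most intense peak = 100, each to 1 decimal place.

38.4 : 100.0 : 59.8

Silver pattern (n=1): 0.5180 : 0.4820
Rhenium pattern (n=1): 0.3740 : 0.6260
Convolve the two distributions (both contribute in 2-u steps):
  M: 0.5180×0.3740 = 0.193732
  M+2: 0.5180×0.6260 + 0.4820×0.3740 = 0.504536
  M+4: 0.4820×0.6260 = 0.301732
Scale to base peak (0.504536) = 100: 38.4 : 100.0 : 59.8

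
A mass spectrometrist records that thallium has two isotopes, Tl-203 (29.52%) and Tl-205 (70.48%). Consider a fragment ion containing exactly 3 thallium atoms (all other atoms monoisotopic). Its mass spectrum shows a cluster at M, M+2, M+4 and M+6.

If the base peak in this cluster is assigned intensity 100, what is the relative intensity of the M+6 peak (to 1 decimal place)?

79.6

Term probabilities: M 0.0257, M+2 0.1843, M+4 0.4399, M+6 0.3501. Base peak = M+4.
P(M+4) = C(3,2) × 0.2952^1 × 0.7048^2 = 3 × 0.2952 × 0.49674304 = 0.439916 (base)
P(M+6) = C(3,3) × 0.2952^0 × 0.7048^3 = 1 × 1.0000 × 0.35010449 = 0.350104
Relative intensity = 0.350104 / 0.439916 × 100 = 79.6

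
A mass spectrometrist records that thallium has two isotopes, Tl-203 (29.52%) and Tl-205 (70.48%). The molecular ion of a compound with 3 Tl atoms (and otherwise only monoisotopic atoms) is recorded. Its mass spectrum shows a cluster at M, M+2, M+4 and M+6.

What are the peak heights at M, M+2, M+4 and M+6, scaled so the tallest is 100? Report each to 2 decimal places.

5.85 : 41.88 : 100.00 : 79.58

Each Tl atom is independently Tl-203 (p = 0.2952) or Tl-205 (q = 0.7048); the cluster is the binomial expansion (p + q)^3.
P(M) = 0.2952^3 = 0.025725
P(M+2) = 3 × 0.2952^2 × 0.7048^1 = 0.184255
P(M+4) = 3 × 0.2952^1 × 0.7048^2 = 0.439916
P(M+6) = 0.7048^3 = 0.350104
The M+4 peak is largest (0.439916); scaling to 100 gives 5.85 : 41.88 : 100.00 : 79.58.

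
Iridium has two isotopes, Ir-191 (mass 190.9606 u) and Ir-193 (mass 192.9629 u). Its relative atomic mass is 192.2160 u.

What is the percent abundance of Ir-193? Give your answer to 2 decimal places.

62.70%

Writing the weighted mean with unknown fraction x of Ir-191:
190.9606·x + 192.9629·(1 − x) = 192.2160
(190.9606 − 192.9629)·x = 192.2160 − 192.9629
x = -0.7469 / -2.0023 = 0.37302 → 37.30% Ir-191, 62.70% Ir-193.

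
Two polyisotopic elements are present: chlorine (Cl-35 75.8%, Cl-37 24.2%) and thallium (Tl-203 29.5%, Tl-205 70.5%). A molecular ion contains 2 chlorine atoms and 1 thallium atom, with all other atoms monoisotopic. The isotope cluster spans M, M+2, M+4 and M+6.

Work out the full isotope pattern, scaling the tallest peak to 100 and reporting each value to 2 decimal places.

33.02 : 100.00 : 53.75 : 8.04

Chlorine pattern (n=2): 0.574564 : 0.366872 : 0.058564
Thallium pattern (n=1): 0.2950 : 0.7050
Convolve the two distributions (both contribute in 2-u steps):
  M: 0.574564×0.2950 = 0.169496
  M+2: 0.574564×0.7050 + 0.366872×0.2950 = 0.513295
  M+4: 0.366872×0.7050 + 0.058564×0.2950 = 0.275921
  M+6: 0.058564×0.7050 = 0.041288
Scale to base peak (0.513295) = 100: 33.02 : 100.00 : 53.75 : 8.04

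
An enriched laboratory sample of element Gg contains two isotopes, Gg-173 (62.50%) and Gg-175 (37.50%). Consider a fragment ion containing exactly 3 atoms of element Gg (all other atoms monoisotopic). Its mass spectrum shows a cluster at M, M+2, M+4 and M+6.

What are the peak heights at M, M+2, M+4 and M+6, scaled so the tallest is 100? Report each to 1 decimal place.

55.6 : 100.0 : 60.0 : 12.0

The 3 Gg atoms are independent, so intensities follow the terms of (0.6250 + 0.3750)^3.
P(M) = 0.6250^3 = 0.244141
P(M+2) = 3 × 0.6250^2 × 0.3750^1 = 0.439453
P(M+4) = 3 × 0.6250^1 × 0.3750^2 = 0.263672
P(M+6) = 0.3750^3 = 0.052734
The M+2 peak is largest (0.439453); scaling to 100 gives 55.6 : 100.0 : 60.0 : 12.0.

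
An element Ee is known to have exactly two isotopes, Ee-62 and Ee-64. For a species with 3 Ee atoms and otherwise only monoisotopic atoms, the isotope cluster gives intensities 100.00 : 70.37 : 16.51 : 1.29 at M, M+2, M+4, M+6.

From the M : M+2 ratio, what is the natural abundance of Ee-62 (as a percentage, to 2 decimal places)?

Write p for the Ee-62 fraction. I(M+2)/I(M) = [C(3,1)·p^2·(1−p)] / p^3 = 3·(1−p)/p = 70.37/100.00 = 0.7037
(1−p)/p = 0.7037/3 = 0.2346  ⇒  p = 1/(1 + 0.2346) = 0.8100
Ee-62: 81.00%, Ee-64: 19.00%.

81.00%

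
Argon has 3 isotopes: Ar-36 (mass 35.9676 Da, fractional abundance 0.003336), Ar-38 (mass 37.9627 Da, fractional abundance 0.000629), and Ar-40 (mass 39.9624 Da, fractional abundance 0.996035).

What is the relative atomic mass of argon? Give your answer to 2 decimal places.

Ar = Σ fᵢ·mᵢ = 0.003336 × 35.9676 + 0.000629 × 37.9627 + 0.996035 × 39.9624
= 0.11999 + 0.02388 + 39.80395 = 39.94782 Da

39.95 Da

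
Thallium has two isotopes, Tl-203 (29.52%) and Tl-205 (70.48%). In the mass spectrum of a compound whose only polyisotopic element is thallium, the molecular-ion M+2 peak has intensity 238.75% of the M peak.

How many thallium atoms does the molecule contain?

1

With n Tl atoms, P(M+2)/P(M) = C(n,1)·p^(n−1)q / p^n = n·q/p = n · 0.7048/0.2952.
n = 2.3875 × 0.2952/0.7048 = 1.00 ≈ 1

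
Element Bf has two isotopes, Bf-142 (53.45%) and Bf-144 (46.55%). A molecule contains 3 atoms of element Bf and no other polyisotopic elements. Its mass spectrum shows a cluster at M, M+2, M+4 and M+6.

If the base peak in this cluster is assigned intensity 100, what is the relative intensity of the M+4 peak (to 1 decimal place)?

(0.5345 + 0.4655)^3 gives M 0.1527, M+2 0.3990, M+4 0.3475, M+6 0.1009; the largest is M+2.
P(M+2) = C(3,1) × 0.5345^2 × 0.4655^1 = 3 × 0.28569025 × 0.4655 = 0.398966 (base)
P(M+4) = C(3,2) × 0.5345^1 × 0.4655^2 = 3 × 0.5345 × 0.21669025 = 0.347463
Relative intensity = 0.347463 / 0.398966 × 100 = 87.1

87.1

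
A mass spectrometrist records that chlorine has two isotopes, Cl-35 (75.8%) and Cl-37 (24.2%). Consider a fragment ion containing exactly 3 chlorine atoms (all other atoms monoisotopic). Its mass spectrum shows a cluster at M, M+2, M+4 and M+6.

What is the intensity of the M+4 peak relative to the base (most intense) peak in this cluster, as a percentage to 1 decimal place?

Binomial terms of (0.758 + 0.242)^3: M 0.4355, M+2 0.4171, M+4 0.1332, M+6 0.0142 → M is the base peak.
P(M) = C(3,0) × 0.758^3 × 0.242^0 = 1 × 0.43551951 × 1.0000 = 0.435520 (base)
P(M+4) = C(3,2) × 0.758^1 × 0.242^2 = 3 × 0.7580 × 0.058564 = 0.133175
Relative intensity = 0.133175 / 0.435520 × 100 = 30.6

30.6%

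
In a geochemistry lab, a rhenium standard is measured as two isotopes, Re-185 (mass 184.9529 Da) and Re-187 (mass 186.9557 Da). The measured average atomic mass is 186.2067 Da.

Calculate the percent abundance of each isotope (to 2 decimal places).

With x = fraction of Re-185 (so Re-187 is 1 − x):
184.9529·x + 186.9557·(1 − x) = 186.2067
(184.9529 − 186.9557)·x = 186.2067 − 186.9557
x = -0.7490 / -2.0028 = 0.37398 → 37.40% Re-185, 62.60% Re-187.

Re-185: 37.40%, Re-187: 62.60%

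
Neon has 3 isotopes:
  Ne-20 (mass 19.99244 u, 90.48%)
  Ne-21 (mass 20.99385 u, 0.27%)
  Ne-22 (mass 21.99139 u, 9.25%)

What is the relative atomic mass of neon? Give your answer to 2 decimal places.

Average mass = Σ (abundance × isotope mass) = 0.9048 × 19.99244 + 0.0027 × 20.99385 + 0.0925 × 21.99139
= 18.089160 + 0.056683 + 2.034204 = 20.180047 u

20.18 u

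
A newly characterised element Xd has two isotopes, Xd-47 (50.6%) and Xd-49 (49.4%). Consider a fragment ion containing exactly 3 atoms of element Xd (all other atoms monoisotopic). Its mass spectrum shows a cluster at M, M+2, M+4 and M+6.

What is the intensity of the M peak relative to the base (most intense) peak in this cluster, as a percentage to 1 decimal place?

Binomial terms of (0.506 + 0.494)^3: M 0.1296, M+2 0.3794, M+4 0.3704, M+6 0.1206 → M+2 is the base peak.
P(M+2) = C(3,1) × 0.506^2 × 0.494^1 = 3 × 0.256036 × 0.4940 = 0.379445 (base)
P(M) = C(3,0) × 0.506^3 × 0.494^0 = 1 × 0.12955422 × 1.0000 = 0.129554
Relative intensity = 0.129554 / 0.379445 × 100 = 34.1

34.1%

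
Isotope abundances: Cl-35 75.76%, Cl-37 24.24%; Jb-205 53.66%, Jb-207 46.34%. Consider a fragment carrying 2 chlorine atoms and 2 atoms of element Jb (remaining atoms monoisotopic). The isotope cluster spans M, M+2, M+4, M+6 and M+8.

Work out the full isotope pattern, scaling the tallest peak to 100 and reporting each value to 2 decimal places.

42.25 : 100.00 : 82.52 : 27.63 : 3.23

Chlorine pattern (n=2): 0.57395776 : 0.36728448 : 0.05875776
Element Jb pattern (n=2): 0.28793956 : 0.49732088 : 0.21473956
Convolve the two distributions (both contribute in 2-u steps):
  M: 0.57395776×0.28793956 = 0.165265
  M+2: 0.57395776×0.49732088 + 0.36728448×0.28793956 = 0.391197
  M+4: 0.57395776×0.21473956 + 0.36728448×0.49732088 + 0.05875776×0.28793956 = 0.322828
  M+6: 0.36728448×0.21473956 + 0.05875776×0.49732088 = 0.108092
  M+8: 0.05875776×0.21473956 = 0.012618
Scale to base peak (0.391197) = 100: 42.25 : 100.00 : 82.52 : 27.63 : 3.23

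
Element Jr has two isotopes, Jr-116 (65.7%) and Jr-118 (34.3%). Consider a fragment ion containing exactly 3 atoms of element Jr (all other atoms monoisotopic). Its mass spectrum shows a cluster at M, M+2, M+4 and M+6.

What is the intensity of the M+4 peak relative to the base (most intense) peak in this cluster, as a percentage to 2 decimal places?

Term probabilities: M 0.2836, M+2 0.4442, M+4 0.2319, M+6 0.0404. Base peak = M+2.
P(M+2) = C(3,1) × 0.657^2 × 0.343^1 = 3 × 0.431649 × 0.3430 = 0.444167 (base)
P(M+4) = C(3,2) × 0.657^1 × 0.343^2 = 3 × 0.6570 × 0.117649 = 0.231886
Relative intensity = 0.231886 / 0.444167 × 100 = 52.21

52.21%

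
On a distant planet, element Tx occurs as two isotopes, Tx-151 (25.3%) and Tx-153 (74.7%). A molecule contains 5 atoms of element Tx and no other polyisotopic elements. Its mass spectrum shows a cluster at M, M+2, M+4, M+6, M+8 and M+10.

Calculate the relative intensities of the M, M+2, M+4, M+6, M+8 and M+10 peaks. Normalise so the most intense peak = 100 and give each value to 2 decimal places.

0.26 : 3.89 : 22.94 : 67.74 : 100.00 : 59.05

Expanding (0.253 + 0.747)^5:
P(M) = 0.253^5 = 0.001037
P(M+2) = 5 × 0.253^4 × 0.747^1 = 0.015303
P(M+4) = 10 × 0.253^3 × 0.747^2 = 0.090366
P(M+6) = 10 × 0.253^2 × 0.747^3 = 0.266810
P(M+8) = 5 × 0.253^1 × 0.747^4 = 0.393888
P(M+10) = 0.747^5 = 0.232596
The M+8 peak is largest (0.393888); scaling to 100 gives 0.26 : 3.89 : 22.94 : 67.74 : 100.00 : 59.05.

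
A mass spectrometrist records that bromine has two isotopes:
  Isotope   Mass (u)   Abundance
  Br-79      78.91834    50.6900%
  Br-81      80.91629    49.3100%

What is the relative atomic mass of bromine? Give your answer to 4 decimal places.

Ar = Σ fᵢ·mᵢ = 0.506900 × 78.91834 + 0.493100 × 80.91629
= 40.003707 + 39.899823 = 79.903530 u

79.9035 u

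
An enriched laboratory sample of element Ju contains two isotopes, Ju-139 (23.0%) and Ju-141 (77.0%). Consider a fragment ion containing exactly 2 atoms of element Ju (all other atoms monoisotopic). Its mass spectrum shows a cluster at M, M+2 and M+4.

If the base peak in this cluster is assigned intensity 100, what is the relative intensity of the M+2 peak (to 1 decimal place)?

(0.230 + 0.770)^2 gives M 0.0529, M+2 0.3542, M+4 0.5929; the largest is M+4.
P(M+4) = C(2,2) × 0.230^0 × 0.770^2 = 1 × 1.0000 × 0.5929 = 0.592900 (base)
P(M+2) = C(2,1) × 0.230^1 × 0.770^1 = 2 × 0.2300 × 0.7700 = 0.354200
Relative intensity = 0.354200 / 0.592900 × 100 = 59.7

59.7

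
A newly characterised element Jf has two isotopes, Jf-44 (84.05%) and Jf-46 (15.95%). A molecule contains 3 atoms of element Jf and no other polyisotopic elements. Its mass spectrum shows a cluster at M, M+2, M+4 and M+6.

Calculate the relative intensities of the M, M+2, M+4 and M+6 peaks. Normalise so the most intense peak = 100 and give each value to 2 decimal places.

The 3 Jf atoms are independent, so intensities follow the terms of (0.8405 + 0.1595)^3.
P(M) = 0.8405^3 = 0.593763
P(M+2) = 3 × 0.8405^2 × 0.1595^1 = 0.338032
P(M+4) = 3 × 0.8405^1 × 0.1595^2 = 0.064148
P(M+6) = 0.1595^3 = 0.004058
The M peak is largest (0.593763); scaling to 100 gives 100.00 : 56.93 : 10.80 : 0.68.

100.00 : 56.93 : 10.80 : 0.68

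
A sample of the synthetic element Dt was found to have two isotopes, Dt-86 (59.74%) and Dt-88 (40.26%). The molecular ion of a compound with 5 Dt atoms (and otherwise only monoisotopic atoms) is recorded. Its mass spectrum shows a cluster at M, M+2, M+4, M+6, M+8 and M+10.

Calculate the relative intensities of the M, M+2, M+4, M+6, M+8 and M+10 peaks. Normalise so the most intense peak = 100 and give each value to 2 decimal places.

22.02 : 74.19 : 100.00 : 67.39 : 22.71 : 3.06

Each Dt atom is independently Dt-86 (p = 0.5974) or Dt-88 (q = 0.4026); the cluster is the binomial expansion (p + q)^5.
P(M) = 0.5974^5 = 0.076090
P(M+2) = 5 × 0.5974^4 × 0.4026^1 = 0.256392
P(M+4) = 10 × 0.5974^3 × 0.4026^2 = 0.345576
P(M+6) = 10 × 0.5974^2 × 0.4026^3 = 0.232890
P(M+8) = 5 × 0.5974^1 × 0.4026^4 = 0.078475
P(M+10) = 0.4026^5 = 0.010577
The M+4 peak is largest (0.345576); scaling to 100 gives 22.02 : 74.19 : 100.00 : 67.39 : 22.71 : 3.06.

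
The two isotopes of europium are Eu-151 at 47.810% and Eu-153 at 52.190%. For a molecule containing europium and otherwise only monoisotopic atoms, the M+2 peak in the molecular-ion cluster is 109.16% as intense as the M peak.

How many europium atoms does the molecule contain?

The M+2/M ratio from n Eu atoms is n · q/p = n · 0.52190/0.47810.
n = 1.0916 × 0.47810/0.52190 = 1.00 ≈ 1

1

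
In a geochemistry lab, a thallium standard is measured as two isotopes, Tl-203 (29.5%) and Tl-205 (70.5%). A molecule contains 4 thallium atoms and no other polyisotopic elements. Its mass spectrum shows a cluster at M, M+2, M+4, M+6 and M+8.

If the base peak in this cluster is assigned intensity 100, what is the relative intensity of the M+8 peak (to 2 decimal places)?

59.75

Binomial terms of (0.295 + 0.705)^4: M 0.0076, M+2 0.0724, M+4 0.2595, M+6 0.4135, M+8 0.2470 → M+6 is the base peak.
P(M+6) = C(4,3) × 0.295^1 × 0.705^3 = 4 × 0.2950 × 0.35040263 = 0.413475 (base)
P(M+8) = C(4,4) × 0.295^0 × 0.705^4 = 1 × 1.0000 × 0.24703385 = 0.247034
Relative intensity = 0.247034 / 0.413475 × 100 = 59.75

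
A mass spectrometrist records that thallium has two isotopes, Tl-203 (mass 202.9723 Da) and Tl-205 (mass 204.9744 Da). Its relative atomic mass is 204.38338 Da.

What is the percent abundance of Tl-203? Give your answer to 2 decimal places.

Writing the weighted mean with unknown fraction x of Tl-203:
202.9723·x + 204.9744·(1 − x) = 204.38338
(202.9723 − 204.9744)·x = 204.38338 − 204.9744
x = -0.59102 / -2.0021 = 0.29520 → 29.52% Tl-203, 70.48% Tl-205.

29.52%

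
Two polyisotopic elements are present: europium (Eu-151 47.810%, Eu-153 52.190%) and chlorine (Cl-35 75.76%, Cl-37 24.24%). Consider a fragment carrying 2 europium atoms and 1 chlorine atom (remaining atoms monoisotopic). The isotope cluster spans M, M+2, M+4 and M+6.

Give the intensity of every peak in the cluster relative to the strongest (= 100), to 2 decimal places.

39.95 : 100.00 : 75.51 : 15.23

Europium pattern (n=2): 0.22857961 : 0.49904078 : 0.27237961
Chlorine pattern (n=1): 0.7576 : 0.2424
Convolve the two distributions (both contribute in 2-u steps):
  M: 0.22857961×0.7576 = 0.173172
  M+2: 0.22857961×0.2424 + 0.49904078×0.7576 = 0.433481
  M+4: 0.49904078×0.2424 + 0.27237961×0.7576 = 0.327322
  M+6: 0.27237961×0.2424 = 0.066025
Scale to base peak (0.433481) = 100: 39.95 : 100.00 : 75.51 : 15.23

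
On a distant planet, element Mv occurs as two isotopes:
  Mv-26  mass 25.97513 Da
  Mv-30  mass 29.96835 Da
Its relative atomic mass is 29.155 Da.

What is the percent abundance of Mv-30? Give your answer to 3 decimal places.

79.632%

With x = fraction of Mv-26 (so Mv-30 is 1 − x):
25.97513·x + 29.96835·(1 − x) = 29.155
(25.97513 − 29.96835)·x = 29.155 − 29.96835
x = -0.81335 / -3.99322 = 0.20368 → 20.368% Mv-26, 79.632% Mv-30.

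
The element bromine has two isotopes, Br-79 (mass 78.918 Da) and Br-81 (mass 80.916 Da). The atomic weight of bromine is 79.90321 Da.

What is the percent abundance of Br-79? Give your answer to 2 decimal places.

Let x be the fractional abundance of Br-79; then Br-81 has abundance 1 − x.
78.918·x + 80.916·(1 − x) = 79.90321
(78.918 − 80.916)·x = 79.90321 − 80.916
x = -1.01279 / -1.998 = 0.50690 → 50.69% Br-79, 49.31% Br-81.

50.69%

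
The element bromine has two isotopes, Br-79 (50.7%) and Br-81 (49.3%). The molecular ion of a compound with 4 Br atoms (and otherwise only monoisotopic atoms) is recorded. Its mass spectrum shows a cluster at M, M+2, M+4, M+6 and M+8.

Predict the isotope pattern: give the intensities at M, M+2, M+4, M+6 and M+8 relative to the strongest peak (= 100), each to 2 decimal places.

The 4 Br atoms are independent, so intensities follow the terms of (0.507 + 0.493)^4.
P(M) = 0.507^4 = 0.066074
P(M+2) = 4 × 0.507^3 × 0.493^1 = 0.256999
P(M+4) = 6 × 0.507^2 × 0.493^2 = 0.374853
P(M+6) = 4 × 0.507^1 × 0.493^3 = 0.243001
P(M+8) = 0.493^4 = 0.059073
The M+4 peak is largest (0.374853); scaling to 100 gives 17.63 : 68.56 : 100.00 : 64.83 : 15.76.

17.63 : 68.56 : 100.00 : 64.83 : 15.76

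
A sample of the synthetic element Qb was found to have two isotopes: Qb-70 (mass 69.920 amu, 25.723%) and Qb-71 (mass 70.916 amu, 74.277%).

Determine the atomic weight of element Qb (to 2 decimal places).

The abundance-weighted mean is 0.25723 × 69.920 + 0.74277 × 70.916
= 17.9855 + 52.6743 = 70.6598 amu

70.66 amu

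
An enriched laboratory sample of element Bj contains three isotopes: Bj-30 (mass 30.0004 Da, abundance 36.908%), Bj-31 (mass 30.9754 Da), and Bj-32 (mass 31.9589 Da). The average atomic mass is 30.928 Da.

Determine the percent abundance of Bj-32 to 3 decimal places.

Let x and y be the fractions of Bj-31 and Bj-32. Then x + y = 1 − 0.36908 = 0.63092 and 30.9754x + 31.9589y = 30.928 − 0.36908×30.0004 = 19.855452368.
Substituting: 30.9754x + 31.9589(0.63092 − x) = 19.855452368
(30.9754 − 31.9589)x = -0.30805682  ⇒  x = 0.31323, y = 0.31769
Bj-31: 31.323%, Bj-32: 31.769%.

31.769%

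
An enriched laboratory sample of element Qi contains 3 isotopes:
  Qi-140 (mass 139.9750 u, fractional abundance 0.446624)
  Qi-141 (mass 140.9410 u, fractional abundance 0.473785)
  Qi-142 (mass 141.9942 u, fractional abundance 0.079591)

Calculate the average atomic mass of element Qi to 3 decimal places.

140.593 u

Ar = Σ fᵢ·mᵢ = 0.446624 × 139.9750 + 0.473785 × 140.9410 + 0.079591 × 141.9942
= 62.51619 + 66.77573 + 11.30146 = 140.59338 u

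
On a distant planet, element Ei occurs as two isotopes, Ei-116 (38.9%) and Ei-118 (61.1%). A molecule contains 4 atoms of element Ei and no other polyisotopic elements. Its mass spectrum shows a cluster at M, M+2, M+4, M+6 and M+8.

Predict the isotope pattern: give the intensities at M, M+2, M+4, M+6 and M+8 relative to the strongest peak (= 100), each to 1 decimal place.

6.5 : 40.5 : 95.5 : 100.0 : 39.3

Expanding (0.389 + 0.611)^4:
P(M) = 0.389^4 = 0.022898
P(M+2) = 4 × 0.389^3 × 0.611^1 = 0.143863
P(M+4) = 6 × 0.389^2 × 0.611^2 = 0.338948
P(M+6) = 4 × 0.389^1 × 0.611^3 = 0.354922
P(M+8) = 0.611^4 = 0.139369
The M+6 peak is largest (0.354922); scaling to 100 gives 6.5 : 40.5 : 95.5 : 100.0 : 39.3.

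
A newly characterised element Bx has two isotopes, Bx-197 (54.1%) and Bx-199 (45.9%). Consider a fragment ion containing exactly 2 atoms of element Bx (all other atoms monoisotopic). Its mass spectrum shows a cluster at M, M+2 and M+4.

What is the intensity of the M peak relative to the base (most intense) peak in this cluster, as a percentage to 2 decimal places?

(0.541 + 0.459)^2 gives M 0.2927, M+2 0.4966, M+4 0.2107; the largest is M+2.
P(M+2) = C(2,1) × 0.541^1 × 0.459^1 = 2 × 0.5410 × 0.4590 = 0.496638 (base)
P(M) = C(2,0) × 0.541^2 × 0.459^0 = 1 × 0.292681 × 1.0000 = 0.292681
Relative intensity = 0.292681 / 0.496638 × 100 = 58.93

58.93%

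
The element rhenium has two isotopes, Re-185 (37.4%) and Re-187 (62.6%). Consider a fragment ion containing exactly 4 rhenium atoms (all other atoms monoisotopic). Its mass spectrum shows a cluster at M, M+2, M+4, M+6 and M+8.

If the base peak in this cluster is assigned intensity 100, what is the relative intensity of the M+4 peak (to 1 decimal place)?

89.6

Term probabilities: M 0.0196, M+2 0.1310, M+4 0.3289, M+6 0.3670, M+8 0.1536. Base peak = M+6.
P(M+6) = C(4,3) × 0.374^1 × 0.626^3 = 4 × 0.3740 × 0.24531438 = 0.366990 (base)
P(M+4) = C(4,2) × 0.374^2 × 0.626^2 = 6 × 0.139876 × 0.391876 = 0.328884
Relative intensity = 0.328884 / 0.366990 × 100 = 89.6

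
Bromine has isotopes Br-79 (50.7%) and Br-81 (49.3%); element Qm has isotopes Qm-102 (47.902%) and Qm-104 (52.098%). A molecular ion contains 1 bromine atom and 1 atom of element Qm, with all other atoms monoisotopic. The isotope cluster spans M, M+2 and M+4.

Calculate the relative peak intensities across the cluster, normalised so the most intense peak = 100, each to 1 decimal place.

48.5 : 100.0 : 51.3

Bromine pattern (n=1): 0.5070 : 0.4930
Element Qm pattern (n=1): 0.47902 : 0.52098
Convolve the two distributions (both contribute in 2-u steps):
  M: 0.5070×0.47902 = 0.242863
  M+2: 0.5070×0.52098 + 0.4930×0.47902 = 0.500294
  M+4: 0.4930×0.52098 = 0.256843
Scale to base peak (0.500294) = 100: 48.5 : 100.0 : 51.3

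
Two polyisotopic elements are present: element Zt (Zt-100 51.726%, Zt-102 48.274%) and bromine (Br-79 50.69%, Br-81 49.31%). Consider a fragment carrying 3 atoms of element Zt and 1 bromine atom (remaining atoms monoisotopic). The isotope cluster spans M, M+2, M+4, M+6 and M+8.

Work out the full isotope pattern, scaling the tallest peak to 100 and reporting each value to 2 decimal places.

Element Zt pattern (n=3): 0.138397 : 0.38748271 : 0.36162356 : 0.11249672
Bromine pattern (n=1): 0.5069 : 0.4931
Convolve the two distributions (both contribute in 2-u steps):
  M: 0.138397×0.5069 = 0.070153
  M+2: 0.138397×0.4931 + 0.38748271×0.5069 = 0.264659
  M+4: 0.38748271×0.4931 + 0.36162356×0.5069 = 0.374375
  M+6: 0.36162356×0.4931 + 0.11249672×0.5069 = 0.235341
  M+8: 0.11249672×0.4931 = 0.055472
Scale to base peak (0.374375) = 100: 18.74 : 70.69 : 100.00 : 62.86 : 14.82

18.74 : 70.69 : 100.00 : 62.86 : 14.82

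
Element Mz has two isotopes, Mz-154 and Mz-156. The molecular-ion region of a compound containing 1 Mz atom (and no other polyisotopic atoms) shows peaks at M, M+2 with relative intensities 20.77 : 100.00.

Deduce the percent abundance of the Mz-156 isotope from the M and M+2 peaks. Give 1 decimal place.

If p is the fraction of Mz that is Mz-154, then I(M+2)/I(M) = [C(1,1)·p^0·(1−p)] / p^1 = 1·(1−p)/p = 100.00/20.77 = 4.8146
(1−p)/p = 4.8146/1 = 4.8146  ⇒  p = 1/(1 + 4.8146) = 0.1720
Mz-154: 17.2%, Mz-156: 82.8%.

82.8%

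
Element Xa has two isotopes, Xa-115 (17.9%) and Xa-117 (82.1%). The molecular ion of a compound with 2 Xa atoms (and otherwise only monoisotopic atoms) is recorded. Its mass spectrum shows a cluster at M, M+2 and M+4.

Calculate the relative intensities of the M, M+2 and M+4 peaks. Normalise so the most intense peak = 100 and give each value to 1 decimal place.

The 2 Xa atoms are independent, so intensities follow the terms of (0.179 + 0.821)^2.
P(M) = 0.179^2 = 0.032041
P(M+2) = 2 × 0.179^1 × 0.821^1 = 0.293918
P(M+4) = 0.821^2 = 0.674041
The M+4 peak is largest (0.674041); scaling to 100 gives 4.8 : 43.6 : 100.0.

4.8 : 43.6 : 100.0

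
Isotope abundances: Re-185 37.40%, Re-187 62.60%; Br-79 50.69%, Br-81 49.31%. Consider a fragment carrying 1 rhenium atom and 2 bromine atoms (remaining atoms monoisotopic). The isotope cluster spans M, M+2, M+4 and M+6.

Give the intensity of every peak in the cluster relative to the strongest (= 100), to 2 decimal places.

23.79 : 86.12 : 100.00 : 37.69

Rhenium pattern (n=1): 0.3740 : 0.6260
Bromine pattern (n=2): 0.25694761 : 0.49990478 : 0.24314761
Convolve the two distributions (both contribute in 2-u steps):
  M: 0.3740×0.25694761 = 0.096098
  M+2: 0.3740×0.49990478 + 0.6260×0.25694761 = 0.347814
  M+4: 0.3740×0.24314761 + 0.6260×0.49990478 = 0.403878
  M+6: 0.6260×0.24314761 = 0.152210
Scale to base peak (0.403878) = 100: 23.79 : 86.12 : 100.00 : 37.69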